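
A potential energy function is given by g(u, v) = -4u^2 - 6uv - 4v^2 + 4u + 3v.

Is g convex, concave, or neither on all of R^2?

g is quadratic, so its Hessian is the constant matrix H = [[-8, -6], [-6, -8]].
det(H) = 28, tr(H) = -16.
det(H) > 0 and tr(H) < 0, so H is negative definite everywhere: concave.

concave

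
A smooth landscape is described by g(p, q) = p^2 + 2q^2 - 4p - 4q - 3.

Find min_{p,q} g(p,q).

-9

g(p,q) separates as A(p) + B(q) − 3, so its minimum is min A + min B − 3.
A'(p) = 2p - 4 vanishes at p ∈ {2}; B'(q) = 4q - 4 vanishes at q ∈ {1}.
Local minima of A (where A''>0): A(2)=-4. Local minima of B: B(1)=-2.
So the global minimum of g is A(2) + B(1) − 3 = -4 − 2 − 3 = -9, attained at (2, 1).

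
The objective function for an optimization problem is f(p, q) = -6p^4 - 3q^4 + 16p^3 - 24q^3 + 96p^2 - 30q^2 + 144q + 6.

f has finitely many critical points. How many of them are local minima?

f separates as a function of p plus a function of q, so ∇f=0 decouples.
∂f/∂p = -24p(p - 4)(p + 2) = 0 at p ∈ {-2, 0, 4}; ∂f/∂q = -12(q - 1)(q + 3)(q + 4) = 0 at q ∈ {-4, -3, 1}.
The Hessian is diagonal: diag(f_pp, f_qq). Second derivatives: f_pp(-2)=-288, f_pp(0)=192, f_pp(4)=-576; f_qq(-4)=-60, f_qq(-3)=48, f_qq(1)=-240.
Local minima occur where both diagonal entries positive: (0, -3). Count: 1.

1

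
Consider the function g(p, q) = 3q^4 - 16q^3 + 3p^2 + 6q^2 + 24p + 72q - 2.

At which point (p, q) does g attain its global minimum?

g(p,q) separates as A(p) + B(q) − 2, so its minimum is min A + min B − 2.
A'(p) = 6p + 24 vanishes at p ∈ {-4}; B'(q) = 12(q - 3)(q - 2)(q + 1) vanishes at q ∈ {-1, 2, 3}.
Local minima of A (where A''>0): A(-4)=-48. Local minima of B: B(-1)=-47, B(3)=81.
So the global minimum of g is A(-4) + B(-1) − 2 = -48 − 47 − 2 = -97, attained at (-4, -1).

(-4, -1)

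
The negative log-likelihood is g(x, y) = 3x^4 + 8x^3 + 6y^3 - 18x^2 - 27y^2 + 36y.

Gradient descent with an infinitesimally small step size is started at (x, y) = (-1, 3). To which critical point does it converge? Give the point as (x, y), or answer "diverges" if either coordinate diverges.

(-3, 2)

g is separable, so gradient descent decouples: x follows -∂g/∂x, y follows -∂g/∂y.
∂g/∂x = 12x(x - 1)(x + 3); at x=-1 this is 48, so x decreases.
∂g/∂y = 18(y - 2)(y - 1); at y=3 this is 36, so y decreases.
x converges to its nearest critical value -3 (a local min of the x-part); y converges to 2. The iterate converges to (-3, 2).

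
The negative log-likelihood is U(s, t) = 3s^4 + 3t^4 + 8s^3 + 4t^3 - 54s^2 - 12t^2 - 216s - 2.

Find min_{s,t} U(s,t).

U(s,t) separates as P(s) + Q(t) − 2, so its minimum is min P + min Q − 2.
P'(s) = 12(s - 3)(s + 2)(s + 3) vanishes at s ∈ {-3, -2, 3}; Q'(t) = 12t(t - 1)(t + 2) vanishes at t ∈ {-2, 0, 1}.
Local minima of P (where P''>0): P(-3)=189, P(3)=-675. Local minima of Q: Q(-2)=-32, Q(1)=-5.
So the global minimum of U is P(3) + Q(-2) − 2 = -675 − 32 − 2 = -709, attained at (3, -2).

-709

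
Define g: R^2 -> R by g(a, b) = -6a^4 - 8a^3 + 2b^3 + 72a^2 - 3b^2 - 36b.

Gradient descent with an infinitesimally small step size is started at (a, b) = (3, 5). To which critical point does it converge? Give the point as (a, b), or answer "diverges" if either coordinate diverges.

diverges

g is separable, so gradient descent decouples: a follows -∂g/∂a, b follows -∂g/∂b.
∂g/∂a = -24a(a - 2)(a + 3); at a=3 this is -432, so a increases.
∂g/∂b = 6(b - 3)(b + 2); at b=5 this is 84, so b decreases.
The a-coordinate has no critical point in that direction and runs off to infinity.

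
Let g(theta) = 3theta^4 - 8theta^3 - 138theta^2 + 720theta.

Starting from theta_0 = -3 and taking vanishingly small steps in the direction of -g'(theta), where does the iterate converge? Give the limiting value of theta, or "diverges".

-5

g'(theta) = 12(theta - 4)(theta - 3)(theta + 5), so g'(-3) = 1008.
Gradient descent moves in the -g' direction, i.e. theta is decreasing.
The nearest critical point in that direction is theta = -5, where g'' = 864 > 0 (a local minimum). The iterate converges there.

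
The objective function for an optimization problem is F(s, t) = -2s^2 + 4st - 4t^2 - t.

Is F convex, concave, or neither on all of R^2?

F is quadratic, so its Hessian is the constant matrix H = [[-4, 4], [4, -8]].
det(H) = 16, tr(H) = -12.
det(H) > 0 and tr(H) < 0, so H is negative definite everywhere: concave.

concave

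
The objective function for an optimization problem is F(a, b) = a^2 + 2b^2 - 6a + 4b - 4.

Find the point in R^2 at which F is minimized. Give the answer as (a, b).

F(a,b) separates as P(a) + Q(b) − 4, so its minimum is min P + min Q − 4.
P'(a) = 2a - 6 vanishes at a ∈ {3}; Q'(b) = 4b + 4 vanishes at b ∈ {-1}.
Local minima of P (where P''>0): P(3)=-9. Local minima of Q: Q(-1)=-2.
So the global minimum of F is P(3) + Q(-1) − 4 = -9 − 2 − 4 = -15, attained at (3, -1).

(3, -1)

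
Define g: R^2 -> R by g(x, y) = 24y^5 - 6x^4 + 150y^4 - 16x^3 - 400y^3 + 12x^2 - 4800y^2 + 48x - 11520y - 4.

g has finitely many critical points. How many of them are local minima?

2

g separates as a function of x plus a function of y, so ∇g=0 decouples.
∂g/∂x = -24(x - 1)(x + 1)(x + 2) = 0 at x ∈ {-2, -1, 1}; ∂g/∂y = 120(y - 4)(y + 2)(y + 3)(y + 4) = 0 at y ∈ {-4, -3, -2, 4}.
The Hessian is diagonal: diag(g_xx, g_yy). Second derivatives: g_xx(-2)=-72, g_xx(-1)=48, g_xx(1)=-144; g_yy(-4)=-1920, g_yy(-3)=840, g_yy(-2)=-1440, g_yy(4)=40320.
Local minima occur where both diagonal entries positive: (-1, -3), (-1, 4). Count: 2.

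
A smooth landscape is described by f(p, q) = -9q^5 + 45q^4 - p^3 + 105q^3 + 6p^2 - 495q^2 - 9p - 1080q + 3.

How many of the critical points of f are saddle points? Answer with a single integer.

4

f separates as a function of p plus a function of q, so ∇f=0 decouples.
∂f/∂p = -3(p - 3)(p - 1) = 0 at p ∈ {1, 3}; ∂f/∂q = -45(q - 4)(q - 3)(q + 1)(q + 2) = 0 at q ∈ {-2, -1, 3, 4}.
The Hessian is diagonal: diag(f_pp, f_qq). Second derivatives: f_pp(1)=6, f_pp(3)=-6; f_qq(-2)=1350, f_qq(-1)=-900, f_qq(3)=900, f_qq(4)=-1350.
Saddle points occur where the two diagonal entries have opposite signs: (1, -1), (1, 4), (3, -2), (3, 3). Count: 4.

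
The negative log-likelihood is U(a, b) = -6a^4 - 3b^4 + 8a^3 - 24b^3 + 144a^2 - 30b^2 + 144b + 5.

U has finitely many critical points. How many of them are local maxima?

4

U separates as a function of a plus a function of b, so ∇U=0 decouples.
∂U/∂a = -24a(a - 4)(a + 3) = 0 at a ∈ {-3, 0, 4}; ∂U/∂b = -12(b - 1)(b + 3)(b + 4) = 0 at b ∈ {-4, -3, 1}.
The Hessian is diagonal: diag(U_aa, U_bb). Second derivatives: U_aa(-3)=-504, U_aa(0)=288, U_aa(4)=-672; U_bb(-4)=-60, U_bb(-3)=48, U_bb(1)=-240.
Local maxima occur where both diagonal entries negative: (-3, -4), (-3, 1), (4, -4), (4, 1). Count: 4.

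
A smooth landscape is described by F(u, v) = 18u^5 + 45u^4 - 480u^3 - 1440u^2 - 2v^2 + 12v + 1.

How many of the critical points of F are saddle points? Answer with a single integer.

F separates as a function of u plus a function of v, so ∇F=0 decouples.
∂F/∂u = 90u(u - 4)(u + 2)(u + 4) = 0 at u ∈ {-4, -2, 0, 4}; ∂F/∂v = -4(v - 3) = 0 at v ∈ {3}.
The Hessian is diagonal: diag(F_uu, F_vv). Second derivatives: F_uu(-4)=-5760, F_uu(-2)=2160, F_uu(0)=-2880, F_uu(4)=17280; F_vv(3)=-4.
Saddle points occur where the two diagonal entries have opposite signs: (-2, 3), (4, 3). Count: 2.

2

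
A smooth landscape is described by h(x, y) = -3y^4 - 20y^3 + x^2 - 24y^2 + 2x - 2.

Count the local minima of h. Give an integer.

1

h separates as a function of x plus a function of y, so ∇h=0 decouples.
∂h/∂x = 2(x + 1) = 0 at x ∈ {-1}; ∂h/∂y = -12y(y + 1)(y + 4) = 0 at y ∈ {-4, -1, 0}.
The Hessian is diagonal: diag(h_xx, h_yy). Second derivatives: h_xx(-1)=2; h_yy(-4)=-144, h_yy(-1)=36, h_yy(0)=-48.
Local minima occur where both diagonal entries positive: (-1, -1). Count: 1.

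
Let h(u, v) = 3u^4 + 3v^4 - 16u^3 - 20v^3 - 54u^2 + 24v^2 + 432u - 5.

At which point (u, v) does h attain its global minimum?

(-3, 4)

h(u,v) separates as P(u) + Q(v) − 5, so its minimum is min P + min Q − 5.
P'(u) = 12(u - 4)(u - 3)(u + 3) vanishes at u ∈ {-3, 3, 4}; Q'(v) = 12v(v - 4)(v - 1) vanishes at v ∈ {0, 1, 4}.
Local minima of P (where P''>0): P(-3)=-1107, P(4)=608. Local minima of Q: Q(0)=0, Q(4)=-128.
So the global minimum of h is P(-3) + Q(4) − 5 = -1107 − 128 − 5 = -1240, attained at (-3, 4).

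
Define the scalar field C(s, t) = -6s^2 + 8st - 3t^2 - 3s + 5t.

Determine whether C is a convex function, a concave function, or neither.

concave

C is quadratic, so its Hessian is the constant matrix H = [[-12, 8], [8, -6]].
det(H) = 8, tr(H) = -18.
det(H) > 0 and tr(H) < 0, so H is negative definite everywhere: concave.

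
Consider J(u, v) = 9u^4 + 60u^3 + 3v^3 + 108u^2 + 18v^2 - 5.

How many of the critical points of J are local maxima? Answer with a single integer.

1

J separates as a function of u plus a function of v, so ∇J=0 decouples.
∂J/∂u = 36u(u + 2)(u + 3) = 0 at u ∈ {-3, -2, 0}; ∂J/∂v = 9v(v + 4) = 0 at v ∈ {-4, 0}.
The Hessian is diagonal: diag(J_uu, J_vv). Second derivatives: J_uu(-3)=108, J_uu(-2)=-72, J_uu(0)=216; J_vv(-4)=-36, J_vv(0)=36.
Local maxima occur where both diagonal entries negative: (-2, -4). Count: 1.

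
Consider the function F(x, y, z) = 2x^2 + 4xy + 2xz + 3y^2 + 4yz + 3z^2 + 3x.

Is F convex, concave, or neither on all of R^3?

convex

F is quadratic, so its Hessian is the constant matrix H = [[4, 4, 2], [4, 6, 4], [2, 4, 6]].
Leading principal minors: 4, 8, 24.
All positive ⇒ H ≻ 0 ⇒ convex.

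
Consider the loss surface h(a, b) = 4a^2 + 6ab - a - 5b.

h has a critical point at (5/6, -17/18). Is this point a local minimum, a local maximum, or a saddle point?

saddle point

The Hessian of h is constant: H = [[8, 6], [6, 0]].
det(H) = 8·0 − 6² = -36.
Since det(H) < 0, H is indefinite and the critical point is a saddle point.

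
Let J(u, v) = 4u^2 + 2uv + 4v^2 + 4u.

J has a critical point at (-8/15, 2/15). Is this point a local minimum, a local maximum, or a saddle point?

The Hessian of J is constant: H = [[8, 2], [2, 8]].
det(H) = 8·8 − 2² = 60.
det(H) > 0 and tr(H) = 16 > 0, so H is positive definite and the point is a local minimum.

local minimum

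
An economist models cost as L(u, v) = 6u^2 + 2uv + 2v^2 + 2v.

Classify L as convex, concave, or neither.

L is quadratic, so its Hessian is the constant matrix H = [[12, 2], [2, 4]].
det(H) = 44, tr(H) = 16.
det(H) > 0 and tr(H) > 0, so H is positive definite everywhere: convex.

convex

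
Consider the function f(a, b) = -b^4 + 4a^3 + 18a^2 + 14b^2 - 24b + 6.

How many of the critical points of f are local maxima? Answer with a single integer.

f separates as a function of a plus a function of b, so ∇f=0 decouples.
∂f/∂a = 12a(a + 3) = 0 at a ∈ {-3, 0}; ∂f/∂b = -4(b - 2)(b - 1)(b + 3) = 0 at b ∈ {-3, 1, 2}.
The Hessian is diagonal: diag(f_aa, f_bb). Second derivatives: f_aa(-3)=-36, f_aa(0)=36; f_bb(-3)=-80, f_bb(1)=16, f_bb(2)=-20.
Local maxima occur where both diagonal entries negative: (-3, -3), (-3, 2). Count: 2.

2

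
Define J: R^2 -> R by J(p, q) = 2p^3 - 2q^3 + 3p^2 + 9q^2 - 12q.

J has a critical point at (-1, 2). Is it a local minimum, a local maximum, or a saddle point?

local maximum

The mixed partial ∂²J/∂p∂q is 0, so the Hessian at any point is diag(J_pp, J_qq) = diag(6(2p + 1), 6(-2q + 3)).
At (-1, 2): H = diag(-6, -6).
Both eigenvalues are negative, so H is negative definite: a local maximum.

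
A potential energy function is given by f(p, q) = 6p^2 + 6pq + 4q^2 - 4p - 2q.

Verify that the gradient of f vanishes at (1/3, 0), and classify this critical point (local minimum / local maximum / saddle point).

local minimum

∇f = (12p + 6q - 4, 6p + 8q - 2); substituting (1/3, 0) gives ∇f = (0, 0), so (1/3, 0) is indeed a critical point.
The Hessian of f is constant: H = [[12, 6], [6, 8]].
det(H) = 12·8 − 6² = 60.
det(H) > 0 and tr(H) = 20 > 0, so H is positive definite and the point is a local minimum.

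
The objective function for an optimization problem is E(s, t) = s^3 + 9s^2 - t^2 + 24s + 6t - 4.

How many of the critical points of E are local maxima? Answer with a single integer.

1

E separates as a function of s plus a function of t, so ∇E=0 decouples.
∂E/∂s = 3(s + 2)(s + 4) = 0 at s ∈ {-4, -2}; ∂E/∂t = -2(t - 3) = 0 at t ∈ {3}.
The Hessian is diagonal: diag(E_ss, E_tt). Second derivatives: E_ss(-4)=-6, E_ss(-2)=6; E_tt(3)=-2.
Local maxima occur where both diagonal entries negative: (-4, 3). Count: 1.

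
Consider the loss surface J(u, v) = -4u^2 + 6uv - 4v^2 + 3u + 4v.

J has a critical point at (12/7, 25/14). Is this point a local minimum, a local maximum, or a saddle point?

The Hessian of J is constant: H = [[-8, 6], [6, -8]].
det(H) = (-8)·(-8) − 6² = 28.
det(H) > 0 and tr(H) = -16 < 0, so H is negative definite and the point is a local maximum.

local maximum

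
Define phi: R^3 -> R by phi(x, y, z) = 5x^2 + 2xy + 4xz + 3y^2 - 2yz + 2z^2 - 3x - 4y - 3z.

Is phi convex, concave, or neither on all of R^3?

convex

phi is quadratic, so its Hessian is the constant matrix H = [[10, 2, 4], [2, 6, -2], [4, -2, 4]].
Leading principal minors: 10, 56, 56.
All positive ⇒ H ≻ 0 ⇒ convex.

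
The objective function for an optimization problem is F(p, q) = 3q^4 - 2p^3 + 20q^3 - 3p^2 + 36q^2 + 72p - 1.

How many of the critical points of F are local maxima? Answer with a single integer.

1

F separates as a function of p plus a function of q, so ∇F=0 decouples.
∂F/∂p = -6(p - 3)(p + 4) = 0 at p ∈ {-4, 3}; ∂F/∂q = 12q(q + 2)(q + 3) = 0 at q ∈ {-3, -2, 0}.
The Hessian is diagonal: diag(F_pp, F_qq). Second derivatives: F_pp(-4)=42, F_pp(3)=-42; F_qq(-3)=36, F_qq(-2)=-24, F_qq(0)=72.
Local maxima occur where both diagonal entries negative: (3, -2). Count: 1.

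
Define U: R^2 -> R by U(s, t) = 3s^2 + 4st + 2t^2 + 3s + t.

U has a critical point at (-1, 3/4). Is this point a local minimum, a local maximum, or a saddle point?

local minimum

The Hessian of U is constant: H = [[6, 4], [4, 4]].
det(H) = 6·4 − 4² = 8.
det(H) > 0 and tr(H) = 10 > 0, so H is positive definite and the point is a local minimum.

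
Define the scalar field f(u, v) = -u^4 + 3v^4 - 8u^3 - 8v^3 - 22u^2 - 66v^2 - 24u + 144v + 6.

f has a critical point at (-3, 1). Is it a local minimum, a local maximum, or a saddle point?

local maximum

The mixed partial ∂²f/∂u∂v is 0, so the Hessian at any point is diag(f_uu, f_vv) = diag(-4(3u^2 + 12u + 11), 12(3v^2 - 4v - 11)).
At (-3, 1): H = diag(-8, -144).
Both eigenvalues are negative, so H is negative definite: a local maximum.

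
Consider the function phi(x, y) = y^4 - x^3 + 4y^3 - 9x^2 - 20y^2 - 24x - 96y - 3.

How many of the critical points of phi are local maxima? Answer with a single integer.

1

phi separates as a function of x plus a function of y, so ∇phi=0 decouples.
∂phi/∂x = -3(x + 2)(x + 4) = 0 at x ∈ {-4, -2}; ∂phi/∂y = 4(y - 3)(y + 2)(y + 4) = 0 at y ∈ {-4, -2, 3}.
The Hessian is diagonal: diag(phi_xx, phi_yy). Second derivatives: phi_xx(-4)=6, phi_xx(-2)=-6; phi_yy(-4)=56, phi_yy(-2)=-40, phi_yy(3)=140.
Local maxima occur where both diagonal entries negative: (-2, -2). Count: 1.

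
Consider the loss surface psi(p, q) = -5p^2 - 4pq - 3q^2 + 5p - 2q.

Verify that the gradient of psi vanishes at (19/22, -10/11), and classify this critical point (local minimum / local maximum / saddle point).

local maximum

∇psi = (-10p - 4q + 5, -4p - 6q - 2); substituting (19/22, -10/11) gives ∇psi = (0, 0), so (19/22, -10/11) is indeed a critical point.
The Hessian of psi is constant: H = [[-10, -4], [-4, -6]].
det(H) = (-10)·(-6) − (-4)² = 44.
det(H) > 0 and tr(H) = -16 < 0, so H is negative definite and the point is a local maximum.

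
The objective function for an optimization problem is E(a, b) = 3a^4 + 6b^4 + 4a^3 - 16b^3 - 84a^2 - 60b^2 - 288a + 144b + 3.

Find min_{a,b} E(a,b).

-1773

E(a,b) separates as P(a) + Q(b) + 3, so its minimum is min P + min Q + 3.
P'(a) = 12(a - 4)(a + 2)(a + 3) vanishes at a ∈ {-3, -2, 4}; Q'(b) = 24(b - 3)(b - 1)(b + 2) vanishes at b ∈ {-2, 1, 3}.
Local minima of P (where P''>0): P(-3)=243, P(4)=-1472. Local minima of Q: Q(-2)=-304, Q(3)=-54.
So the global minimum of E is P(4) + Q(-2) + 3 = -1472 − 304 + 3 = -1773, attained at (4, -2).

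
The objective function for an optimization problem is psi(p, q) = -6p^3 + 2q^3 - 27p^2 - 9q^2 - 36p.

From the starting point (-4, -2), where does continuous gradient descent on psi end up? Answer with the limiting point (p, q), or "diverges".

diverges

psi is separable, so gradient descent decouples: p follows -∂psi/∂p, q follows -∂psi/∂q.
∂psi/∂p = -18(p + 1)(p + 2); at p=-4 this is -108, so p increases.
∂psi/∂q = 6q(q - 3); at q=-2 this is 60, so q decreases.
The q-coordinate has no critical point in that direction and runs off to infinity.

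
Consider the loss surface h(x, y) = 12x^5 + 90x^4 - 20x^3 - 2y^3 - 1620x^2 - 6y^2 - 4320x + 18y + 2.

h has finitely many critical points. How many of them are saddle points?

h separates as a function of x plus a function of y, so ∇h=0 decouples.
∂h/∂x = 60(x - 3)(x + 2)(x + 3)(x + 4) = 0 at x ∈ {-4, -3, -2, 3}; ∂h/∂y = -6(y - 1)(y + 3) = 0 at y ∈ {-3, 1}.
The Hessian is diagonal: diag(h_xx, h_yy). Second derivatives: h_xx(-4)=-840, h_xx(-3)=360, h_xx(-2)=-600, h_xx(3)=12600; h_yy(-3)=24, h_yy(1)=-24.
Saddle points occur where the two diagonal entries have opposite signs: (-4, -3), (-3, 1), (-2, -3), (3, 1). Count: 4.

4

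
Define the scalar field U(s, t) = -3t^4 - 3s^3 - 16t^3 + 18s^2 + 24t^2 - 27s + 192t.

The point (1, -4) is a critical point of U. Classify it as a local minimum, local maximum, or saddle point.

The mixed partial ∂²U/∂s∂t is 0, so the Hessian at any point is diag(U_ss, U_tt) = diag(18(-s + 2), 12(-3t^2 - 8t + 4)).
At (1, -4): H = diag(18, -144).
The eigenvalues have opposite signs, so H is indefinite: a saddle point.

saddle point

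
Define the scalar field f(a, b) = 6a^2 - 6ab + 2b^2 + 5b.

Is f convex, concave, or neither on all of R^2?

convex

f is quadratic, so its Hessian is the constant matrix H = [[12, -6], [-6, 4]].
det(H) = 12, tr(H) = 16.
det(H) > 0 and tr(H) > 0, so H is positive definite everywhere: convex.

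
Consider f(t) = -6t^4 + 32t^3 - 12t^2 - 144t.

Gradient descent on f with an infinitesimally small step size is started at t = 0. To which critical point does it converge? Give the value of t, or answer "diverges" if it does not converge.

2

f'(t) = -24(t - 3)(t - 2)(t + 1), so f'(0) = -144.
Gradient descent moves in the -f' direction, i.e. t is increasing.
The nearest critical point in that direction is t = 2, where f'' = 72 > 0 (a local minimum). The iterate converges there.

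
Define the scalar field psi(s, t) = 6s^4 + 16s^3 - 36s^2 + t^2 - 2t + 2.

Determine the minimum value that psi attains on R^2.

-269

psi(s,t) separates as P(s) + Q(t) + 2, so its minimum is min P + min Q + 2.
P'(s) = 24s(s - 1)(s + 3) vanishes at s ∈ {-3, 0, 1}; Q'(t) = 2(t - 1) vanishes at t ∈ {1}.
Local minima of P (where P''>0): P(-3)=-270, P(1)=-14. Local minima of Q: Q(1)=-1.
So the global minimum of psi is P(-3) + Q(1) + 2 = -270 − 1 + 2 = -269, attained at (-3, 1).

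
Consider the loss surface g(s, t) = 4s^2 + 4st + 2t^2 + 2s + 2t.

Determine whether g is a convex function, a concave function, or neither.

convex

g is quadratic, so its Hessian is the constant matrix H = [[8, 4], [4, 4]].
det(H) = 16, tr(H) = 12.
det(H) > 0 and tr(H) > 0, so H is positive definite everywhere: convex.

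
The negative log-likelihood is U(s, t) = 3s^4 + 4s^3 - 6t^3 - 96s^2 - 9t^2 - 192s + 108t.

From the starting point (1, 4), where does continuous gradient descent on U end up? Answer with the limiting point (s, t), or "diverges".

U is separable, so gradient descent decouples: s follows -∂U/∂s, t follows -∂U/∂t.
∂U/∂s = 12(s - 4)(s + 1)(s + 4); at s=1 this is -360, so s increases.
∂U/∂t = -18(t - 2)(t + 3); at t=4 this is -252, so t increases.
The t-coordinate has no critical point in that direction and runs off to infinity.

diverges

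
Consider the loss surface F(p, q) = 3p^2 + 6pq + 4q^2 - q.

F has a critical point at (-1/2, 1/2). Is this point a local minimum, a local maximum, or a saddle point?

local minimum

The Hessian of F is constant: H = [[6, 6], [6, 8]].
det(H) = 6·8 − 6² = 12.
det(H) > 0 and tr(H) = 14 > 0, so H is positive definite and the point is a local minimum.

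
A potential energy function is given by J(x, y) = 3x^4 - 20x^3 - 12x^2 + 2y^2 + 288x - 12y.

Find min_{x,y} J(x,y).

-434

J(x,y) separates as P(x) + Q(y), so its minimum is min P + min Q.
P'(x) = 12(x - 4)(x - 3)(x + 2) vanishes at x ∈ {-2, 3, 4}; Q'(y) = 4y - 12 vanishes at y ∈ {3}.
Local minima of P (where P''>0): P(-2)=-416, P(4)=448. Local minima of Q: Q(3)=-18.
So the global minimum of J is P(-2) + Q(3) = -416 − 18 = -434, attained at (-2, 3).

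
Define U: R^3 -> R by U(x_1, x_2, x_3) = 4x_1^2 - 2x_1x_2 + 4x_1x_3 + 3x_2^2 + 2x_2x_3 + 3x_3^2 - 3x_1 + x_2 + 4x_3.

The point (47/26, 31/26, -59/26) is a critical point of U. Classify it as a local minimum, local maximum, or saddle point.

local minimum

The Hessian is constant: H = [[8, -2, 4], [-2, 6, 2], [4, 2, 6]].
Leading principal minors: Δ₁ = 8, Δ₂ = 44, Δ₃ = 104.
All leading minors are positive, so H is positive definite: a local minimum.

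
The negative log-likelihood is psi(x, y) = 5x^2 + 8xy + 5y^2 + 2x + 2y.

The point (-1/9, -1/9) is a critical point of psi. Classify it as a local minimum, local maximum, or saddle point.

The Hessian of psi is constant: H = [[10, 8], [8, 10]].
det(H) = 10·10 − 8² = 36.
det(H) > 0 and tr(H) = 20 > 0, so H is positive definite and the point is a local minimum.

local minimum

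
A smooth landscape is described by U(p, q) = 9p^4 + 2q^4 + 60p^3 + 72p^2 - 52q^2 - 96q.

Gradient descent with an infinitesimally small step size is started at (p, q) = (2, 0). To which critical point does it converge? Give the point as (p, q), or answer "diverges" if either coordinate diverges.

U is separable, so gradient descent decouples: p follows -∂U/∂p, q follows -∂U/∂q.
∂U/∂p = 36p(p + 1)(p + 4); at p=2 this is 1296, so p decreases.
∂U/∂q = 8(q - 4)(q + 1)(q + 3); at q=0 this is -96, so q increases.
p converges to its nearest critical value 0 (a local min of the p-part); q converges to 4. The iterate converges to (0, 4).

(0, 4)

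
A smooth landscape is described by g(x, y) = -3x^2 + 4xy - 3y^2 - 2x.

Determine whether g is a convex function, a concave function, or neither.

g is quadratic, so its Hessian is the constant matrix H = [[-6, 4], [4, -6]].
det(H) = 20, tr(H) = -12.
det(H) > 0 and tr(H) < 0, so H is negative definite everywhere: concave.

concave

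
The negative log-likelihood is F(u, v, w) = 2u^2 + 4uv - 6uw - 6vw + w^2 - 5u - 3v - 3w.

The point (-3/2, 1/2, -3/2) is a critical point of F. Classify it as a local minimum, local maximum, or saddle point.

The Hessian is constant: H = [[4, 4, -6], [4, 0, -6], [-6, -6, 2]].
Leading principal minors: Δ₁ = 4, Δ₂ = -16, Δ₃ = 112.
The minors fit neither the all-positive nor the alternating-sign pattern, so H is indefinite: a saddle point.

saddle point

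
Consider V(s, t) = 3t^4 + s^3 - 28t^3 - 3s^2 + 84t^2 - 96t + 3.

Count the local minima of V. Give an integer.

V separates as a function of s plus a function of t, so ∇V=0 decouples.
∂V/∂s = 3s(s - 2) = 0 at s ∈ {0, 2}; ∂V/∂t = 12(t - 4)(t - 2)(t - 1) = 0 at t ∈ {1, 2, 4}.
The Hessian is diagonal: diag(V_ss, V_tt). Second derivatives: V_ss(0)=-6, V_ss(2)=6; V_tt(1)=36, V_tt(2)=-24, V_tt(4)=72.
Local minima occur where both diagonal entries positive: (2, 1), (2, 4). Count: 2.

2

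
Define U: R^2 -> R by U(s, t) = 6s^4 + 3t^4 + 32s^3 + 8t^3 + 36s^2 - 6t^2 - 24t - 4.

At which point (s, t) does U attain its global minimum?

(-3, 1)

U(s,t) separates as P(s) + Q(t) − 4, so its minimum is min P + min Q − 4.
P'(s) = 24s(s + 1)(s + 3) vanishes at s ∈ {-3, -1, 0}; Q'(t) = 12(t - 1)(t + 1)(t + 2) vanishes at t ∈ {-2, -1, 1}.
Local minima of P (where P''>0): P(-3)=-54, P(0)=0. Local minima of Q: Q(-2)=8, Q(1)=-19.
So the global minimum of U is P(-3) + Q(1) − 4 = -54 − 19 − 4 = -77, attained at (-3, 1).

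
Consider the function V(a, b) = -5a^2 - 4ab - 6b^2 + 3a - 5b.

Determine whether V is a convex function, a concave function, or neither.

concave

V is quadratic, so its Hessian is the constant matrix H = [[-10, -4], [-4, -12]].
det(H) = 104, tr(H) = -22.
det(H) > 0 and tr(H) < 0, so H is negative definite everywhere: concave.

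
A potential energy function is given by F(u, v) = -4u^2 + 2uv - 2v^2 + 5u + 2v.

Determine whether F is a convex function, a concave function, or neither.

F is quadratic, so its Hessian is the constant matrix H = [[-8, 2], [2, -4]].
det(H) = 28, tr(H) = -12.
det(H) > 0 and tr(H) < 0, so H is negative definite everywhere: concave.

concave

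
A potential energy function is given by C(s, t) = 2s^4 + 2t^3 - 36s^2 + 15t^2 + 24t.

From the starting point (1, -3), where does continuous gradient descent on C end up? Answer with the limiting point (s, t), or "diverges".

(3, -1)

C is separable, so gradient descent decouples: s follows -∂C/∂s, t follows -∂C/∂t.
∂C/∂s = 8s(s - 3)(s + 3); at s=1 this is -64, so s increases.
∂C/∂t = 6(t + 1)(t + 4); at t=-3 this is -12, so t increases.
s converges to its nearest critical value 3 (a local min of the s-part); t converges to -1. The iterate converges to (3, -1).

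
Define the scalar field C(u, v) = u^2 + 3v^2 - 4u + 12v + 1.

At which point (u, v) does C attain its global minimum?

C(u,v) separates as P(u) + Q(v) + 1, so its minimum is min P + min Q + 1.
P'(u) = 2u - 4 vanishes at u ∈ {2}; Q'(v) = 6v + 12 vanishes at v ∈ {-2}.
Local minima of P (where P''>0): P(2)=-4. Local minima of Q: Q(-2)=-12.
So the global minimum of C is P(2) + Q(-2) + 1 = -4 − 12 + 1 = -15, attained at (2, -2).

(2, -2)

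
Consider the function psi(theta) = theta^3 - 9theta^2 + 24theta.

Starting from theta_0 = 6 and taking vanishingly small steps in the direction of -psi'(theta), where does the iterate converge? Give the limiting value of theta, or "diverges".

psi'(theta) = 3(theta - 4)(theta - 2), so psi'(6) = 24.
Gradient descent moves in the -psi' direction, i.e. theta is decreasing.
The nearest critical point in that direction is theta = 4, where psi'' = 6 > 0 (a local minimum). The iterate converges there.

4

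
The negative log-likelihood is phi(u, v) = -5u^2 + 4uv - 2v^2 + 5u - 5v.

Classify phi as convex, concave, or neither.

phi is quadratic, so its Hessian is the constant matrix H = [[-10, 4], [4, -4]].
det(H) = 24, tr(H) = -14.
det(H) > 0 and tr(H) < 0, so H is negative definite everywhere: concave.

concave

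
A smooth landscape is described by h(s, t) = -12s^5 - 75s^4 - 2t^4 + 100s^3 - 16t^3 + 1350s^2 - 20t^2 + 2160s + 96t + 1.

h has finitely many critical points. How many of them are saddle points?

h separates as a function of s plus a function of t, so ∇h=0 decouples.
∂h/∂s = -60(s - 3)(s + 1)(s + 3)(s + 4) = 0 at s ∈ {-4, -3, -1, 3}; ∂h/∂t = -8(t - 1)(t + 3)(t + 4) = 0 at t ∈ {-4, -3, 1}.
The Hessian is diagonal: diag(h_ss, h_tt). Second derivatives: h_ss(-4)=1260, h_ss(-3)=-720, h_ss(-1)=1440, h_ss(3)=-10080; h_tt(-4)=-40, h_tt(-3)=32, h_tt(1)=-160.
Saddle points occur where the two diagonal entries have opposite signs: (-4, -4), (-4, 1), (-3, -3), (-1, -4), (-1, 1), (3, -3). Count: 6.

6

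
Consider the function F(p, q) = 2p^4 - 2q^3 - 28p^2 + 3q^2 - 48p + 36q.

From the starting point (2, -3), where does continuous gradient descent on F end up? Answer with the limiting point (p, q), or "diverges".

F is separable, so gradient descent decouples: p follows -∂F/∂p, q follows -∂F/∂q.
∂F/∂p = 8(p - 3)(p + 1)(p + 2); at p=2 this is -96, so p increases.
∂F/∂q = -6(q - 3)(q + 2); at q=-3 this is -36, so q increases.
p converges to its nearest critical value 3 (a local min of the p-part); q converges to -2. The iterate converges to (3, -2).

(3, -2)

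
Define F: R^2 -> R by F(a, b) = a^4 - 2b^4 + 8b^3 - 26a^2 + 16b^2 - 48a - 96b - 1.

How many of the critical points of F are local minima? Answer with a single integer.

2

F separates as a function of a plus a function of b, so ∇F=0 decouples.
∂F/∂a = 4(a - 4)(a + 1)(a + 3) = 0 at a ∈ {-3, -1, 4}; ∂F/∂b = -8(b - 3)(b - 2)(b + 2) = 0 at b ∈ {-2, 2, 3}.
The Hessian is diagonal: diag(F_aa, F_bb). Second derivatives: F_aa(-3)=56, F_aa(-1)=-40, F_aa(4)=140; F_bb(-2)=-160, F_bb(2)=32, F_bb(3)=-40.
Local minima occur where both diagonal entries positive: (-3, 2), (4, 2). Count: 2.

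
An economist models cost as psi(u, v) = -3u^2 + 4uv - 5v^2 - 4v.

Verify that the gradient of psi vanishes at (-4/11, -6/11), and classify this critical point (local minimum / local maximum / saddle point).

local maximum

∇psi = (-6u + 4v, 4u - 10v - 4); substituting (-4/11, -6/11) gives ∇psi = (0, 0), so (-4/11, -6/11) is indeed a critical point.
The Hessian of psi is constant: H = [[-6, 4], [4, -10]].
det(H) = (-6)·(-10) − 4² = 44.
det(H) > 0 and tr(H) = -16 < 0, so H is negative definite and the point is a local maximum.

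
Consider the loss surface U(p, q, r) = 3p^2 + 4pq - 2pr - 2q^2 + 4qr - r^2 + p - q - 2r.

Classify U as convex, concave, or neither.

neither

U is quadratic, so its Hessian is the constant matrix H = [[6, 4, -2], [4, -4, 4], [-2, 4, -2]].
Leading principal minors: 6, -40, -64.
Neither pattern holds ⇒ H is indefinite ⇒ neither convex nor concave.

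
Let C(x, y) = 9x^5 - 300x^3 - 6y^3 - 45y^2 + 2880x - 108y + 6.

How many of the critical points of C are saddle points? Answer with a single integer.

C separates as a function of x plus a function of y, so ∇C=0 decouples.
∂C/∂x = 45(x - 4)(x - 2)(x + 2)(x + 4) = 0 at x ∈ {-4, -2, 2, 4}; ∂C/∂y = -18(y + 2)(y + 3) = 0 at y ∈ {-3, -2}.
The Hessian is diagonal: diag(C_xx, C_yy). Second derivatives: C_xx(-4)=-4320, C_xx(-2)=2160, C_xx(2)=-2160, C_xx(4)=4320; C_yy(-3)=18, C_yy(-2)=-18.
Saddle points occur where the two diagonal entries have opposite signs: (-4, -3), (-2, -2), (2, -3), (4, -2). Count: 4.

4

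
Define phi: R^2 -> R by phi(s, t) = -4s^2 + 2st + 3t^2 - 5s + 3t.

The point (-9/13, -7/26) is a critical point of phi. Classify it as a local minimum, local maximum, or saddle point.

The Hessian of phi is constant: H = [[-8, 2], [2, 6]].
det(H) = (-8)·6 − 2² = -52.
Since det(H) < 0, H is indefinite and the critical point is a saddle point.

saddle point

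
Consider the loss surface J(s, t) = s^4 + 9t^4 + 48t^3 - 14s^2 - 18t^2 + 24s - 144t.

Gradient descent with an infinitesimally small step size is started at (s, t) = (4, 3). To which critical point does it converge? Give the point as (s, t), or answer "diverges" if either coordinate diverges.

J is separable, so gradient descent decouples: s follows -∂J/∂s, t follows -∂J/∂t.
∂J/∂s = 4(s - 2)(s - 1)(s + 3); at s=4 this is 168, so s decreases.
∂J/∂t = 36(t - 1)(t + 1)(t + 4); at t=3 this is 2016, so t decreases.
s converges to its nearest critical value 2 (a local min of the s-part); t converges to 1. The iterate converges to (2, 1).

(2, 1)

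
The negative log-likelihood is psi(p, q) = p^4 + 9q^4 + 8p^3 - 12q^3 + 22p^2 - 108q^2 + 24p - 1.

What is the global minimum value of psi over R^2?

psi(p,q) separates as A(p) + B(q) − 1, so its minimum is min A + min B − 1.
A'(p) = 4(p + 1)(p + 2)(p + 3) vanishes at p ∈ {-3, -2, -1}; B'(q) = 36q(q - 3)(q + 2) vanishes at q ∈ {-2, 0, 3}.
Local minima of A (where A''>0): A(-3)=-9, A(-1)=-9. Local minima of B: B(-2)=-192, B(3)=-567.
So the global minimum of psi is A(-3) + B(3) − 1 = -9 − 567 − 1 = -577, attained at (-3, 3).

-577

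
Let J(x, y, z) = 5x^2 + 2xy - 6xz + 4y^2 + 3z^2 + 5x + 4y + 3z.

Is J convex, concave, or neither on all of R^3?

J is quadratic, so its Hessian is the constant matrix H = [[10, 2, -6], [2, 8, 0], [-6, 0, 6]].
Leading principal minors: 10, 76, 168.
All positive ⇒ H ≻ 0 ⇒ convex.

convex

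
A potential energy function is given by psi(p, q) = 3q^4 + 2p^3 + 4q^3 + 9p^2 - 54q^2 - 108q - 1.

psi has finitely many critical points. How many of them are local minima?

2

psi separates as a function of p plus a function of q, so ∇psi=0 decouples.
∂psi/∂p = 6p(p + 3) = 0 at p ∈ {-3, 0}; ∂psi/∂q = 12(q - 3)(q + 1)(q + 3) = 0 at q ∈ {-3, -1, 3}.
The Hessian is diagonal: diag(psi_pp, psi_qq). Second derivatives: psi_pp(-3)=-18, psi_pp(0)=18; psi_qq(-3)=144, psi_qq(-1)=-96, psi_qq(3)=288.
Local minima occur where both diagonal entries positive: (0, -3), (0, 3). Count: 2.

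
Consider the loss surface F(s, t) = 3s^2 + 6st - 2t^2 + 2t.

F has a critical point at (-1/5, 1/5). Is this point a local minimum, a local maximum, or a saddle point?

The Hessian of F is constant: H = [[6, 6], [6, -4]].
det(H) = 6·(-4) − 6² = -60.
Since det(H) < 0, H is indefinite and the critical point is a saddle point.

saddle point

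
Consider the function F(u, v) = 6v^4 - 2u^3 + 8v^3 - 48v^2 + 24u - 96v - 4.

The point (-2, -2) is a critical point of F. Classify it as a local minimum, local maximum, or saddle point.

The mixed partial ∂²F/∂u∂v is 0, so the Hessian at any point is diag(F_uu, F_vv) = diag(-12u, 24(3v^2 + 2v - 4)).
At (-2, -2): H = diag(24, 96).
Both eigenvalues are positive, so H is positive definite: a local minimum.

local minimum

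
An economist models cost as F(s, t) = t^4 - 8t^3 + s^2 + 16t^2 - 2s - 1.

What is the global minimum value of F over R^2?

F(s,t) separates as P(s) + Q(t) − 1, so its minimum is min P + min Q − 1.
P'(s) = 2s - 2 vanishes at s ∈ {1}; Q'(t) = 4t(t - 4)(t - 2) vanishes at t ∈ {0, 2, 4}.
Local minima of P (where P''>0): P(1)=-1. Local minima of Q: Q(0)=0, Q(4)=0.
So the global minimum of F is P(1) + Q(0) − 1 = -1 + 0 − 1 = -2, attained at (1, 0).

-2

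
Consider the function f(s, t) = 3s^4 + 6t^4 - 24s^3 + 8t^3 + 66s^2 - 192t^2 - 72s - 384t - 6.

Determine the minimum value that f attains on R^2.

-2593

f(s,t) separates as P(s) + Q(t) − 6, so its minimum is min P + min Q − 6.
P'(s) = 12(s - 3)(s - 2)(s - 1) vanishes at s ∈ {1, 2, 3}; Q'(t) = 24(t - 4)(t + 1)(t + 4) vanishes at t ∈ {-4, -1, 4}.
Local minima of P (where P''>0): P(1)=-27, P(3)=-27. Local minima of Q: Q(-4)=-512, Q(4)=-2560.
So the global minimum of f is P(1) + Q(4) − 6 = -27 − 2560 − 6 = -2593, attained at (1, 4).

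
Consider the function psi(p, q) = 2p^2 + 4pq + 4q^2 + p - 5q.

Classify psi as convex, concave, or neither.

convex

psi is quadratic, so its Hessian is the constant matrix H = [[4, 4], [4, 8]].
det(H) = 16, tr(H) = 12.
det(H) > 0 and tr(H) > 0, so H is positive definite everywhere: convex.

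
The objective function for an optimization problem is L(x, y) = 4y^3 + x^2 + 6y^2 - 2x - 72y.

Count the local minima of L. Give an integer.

L separates as a function of x plus a function of y, so ∇L=0 decouples.
∂L/∂x = 2(x - 1) = 0 at x ∈ {1}; ∂L/∂y = 12(y - 2)(y + 3) = 0 at y ∈ {-3, 2}.
The Hessian is diagonal: diag(L_xx, L_yy). Second derivatives: L_xx(1)=2; L_yy(-3)=-60, L_yy(2)=60.
Local minima occur where both diagonal entries positive: (1, 2). Count: 1.

1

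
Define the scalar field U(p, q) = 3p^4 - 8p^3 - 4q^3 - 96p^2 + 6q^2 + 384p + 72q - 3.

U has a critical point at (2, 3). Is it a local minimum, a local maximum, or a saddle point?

local maximum

The mixed partial ∂²U/∂p∂q is 0, so the Hessian at any point is diag(U_pp, U_qq) = diag(12(3p^2 - 4p - 16), 12(-2q + 1)).
At (2, 3): H = diag(-144, -60).
Both eigenvalues are negative, so H is negative definite: a local maximum.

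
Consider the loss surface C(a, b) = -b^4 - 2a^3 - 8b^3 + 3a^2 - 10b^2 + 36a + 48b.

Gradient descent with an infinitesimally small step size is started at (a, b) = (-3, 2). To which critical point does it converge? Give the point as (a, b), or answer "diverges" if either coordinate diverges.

diverges

C is separable, so gradient descent decouples: a follows -∂C/∂a, b follows -∂C/∂b.
∂C/∂a = -6(a - 3)(a + 2); at a=-3 this is -36, so a increases.
∂C/∂b = -4(b - 1)(b + 3)(b + 4); at b=2 this is -120, so b increases.
The b-coordinate has no critical point in that direction and runs off to infinity.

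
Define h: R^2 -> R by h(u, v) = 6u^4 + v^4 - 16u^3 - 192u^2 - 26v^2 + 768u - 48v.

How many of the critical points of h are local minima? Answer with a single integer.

h separates as a function of u plus a function of v, so ∇h=0 decouples.
∂h/∂u = 24(u - 4)(u - 2)(u + 4) = 0 at u ∈ {-4, 2, 4}; ∂h/∂v = 4(v - 4)(v + 1)(v + 3) = 0 at v ∈ {-3, -1, 4}.
The Hessian is diagonal: diag(h_uu, h_vv). Second derivatives: h_uu(-4)=1152, h_uu(2)=-288, h_uu(4)=384; h_vv(-3)=56, h_vv(-1)=-40, h_vv(4)=140.
Local minima occur where both diagonal entries positive: (-4, -3), (-4, 4), (4, -3), (4, 4). Count: 4.

4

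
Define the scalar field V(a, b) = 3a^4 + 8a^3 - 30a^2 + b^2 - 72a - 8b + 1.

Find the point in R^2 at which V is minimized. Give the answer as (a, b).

V(a,b) separates as P(a) + Q(b) + 1, so its minimum is min P + min Q + 1.
P'(a) = 12(a - 2)(a + 1)(a + 3) vanishes at a ∈ {-3, -1, 2}; Q'(b) = 2b - 8 vanishes at b ∈ {4}.
Local minima of P (where P''>0): P(-3)=-27, P(2)=-152. Local minima of Q: Q(4)=-16.
So the global minimum of V is P(2) + Q(4) + 1 = -152 − 16 + 1 = -167, attained at (2, 4).

(2, 4)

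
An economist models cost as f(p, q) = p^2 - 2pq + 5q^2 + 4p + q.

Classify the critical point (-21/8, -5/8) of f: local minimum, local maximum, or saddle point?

local minimum

The Hessian of f is constant: H = [[2, -2], [-2, 10]].
det(H) = 2·10 − (-2)² = 16.
det(H) > 0 and tr(H) = 12 > 0, so H is positive definite and the point is a local minimum.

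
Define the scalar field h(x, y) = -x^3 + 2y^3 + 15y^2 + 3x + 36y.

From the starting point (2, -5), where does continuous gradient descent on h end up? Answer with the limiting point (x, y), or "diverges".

diverges

h is separable, so gradient descent decouples: x follows -∂h/∂x, y follows -∂h/∂y.
∂h/∂x = -3(x - 1)(x + 1); at x=2 this is -9, so x increases.
∂h/∂y = 6(y + 2)(y + 3); at y=-5 this is 36, so y decreases.
The x-coordinate has no critical point in that direction and runs off to infinity.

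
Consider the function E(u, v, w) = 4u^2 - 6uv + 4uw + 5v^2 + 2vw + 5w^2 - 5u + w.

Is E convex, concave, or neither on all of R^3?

E is quadratic, so its Hessian is the constant matrix H = [[8, -6, 4], [-6, 10, 2], [4, 2, 10]].
Leading principal minors: 8, 44, 152.
All positive ⇒ H ≻ 0 ⇒ convex.

convex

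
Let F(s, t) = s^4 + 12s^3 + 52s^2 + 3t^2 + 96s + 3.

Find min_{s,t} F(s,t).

-61

F(s,t) separates as P(s) + Q(t) + 3, so its minimum is min P + min Q + 3.
P'(s) = 4(s + 2)(s + 3)(s + 4) vanishes at s ∈ {-4, -3, -2}; Q'(t) = 6t vanishes at t ∈ {0}.
Local minima of P (where P''>0): P(-4)=-64, P(-2)=-64. Local minima of Q: Q(0)=0.
So the global minimum of F is P(-4) + Q(0) + 3 = -64 + 0 + 3 = -61, attained at (-4, 0).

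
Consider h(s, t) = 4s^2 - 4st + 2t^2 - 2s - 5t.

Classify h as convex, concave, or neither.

h is quadratic, so its Hessian is the constant matrix H = [[8, -4], [-4, 4]].
det(H) = 16, tr(H) = 12.
det(H) > 0 and tr(H) > 0, so H is positive definite everywhere: convex.

convex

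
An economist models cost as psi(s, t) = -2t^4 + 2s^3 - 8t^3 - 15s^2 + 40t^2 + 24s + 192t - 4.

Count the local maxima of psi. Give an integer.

psi separates as a function of s plus a function of t, so ∇psi=0 decouples.
∂psi/∂s = 6(s - 4)(s - 1) = 0 at s ∈ {1, 4}; ∂psi/∂t = -8(t - 3)(t + 2)(t + 4) = 0 at t ∈ {-4, -2, 3}.
The Hessian is diagonal: diag(psi_ss, psi_tt). Second derivatives: psi_ss(1)=-18, psi_ss(4)=18; psi_tt(-4)=-112, psi_tt(-2)=80, psi_tt(3)=-280.
Local maxima occur where both diagonal entries negative: (1, -4), (1, 3). Count: 2.

2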